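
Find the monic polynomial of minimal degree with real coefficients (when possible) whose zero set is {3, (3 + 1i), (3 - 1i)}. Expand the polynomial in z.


The polynomial is p(z) = ∏_{α ∈ S} (z − α), where S = {3, (3 + 1i), (3 - 1i)}.
Expanding the product yields: p(z) = z^3 -9·z^2 + 28·z -30.
Note conjugate pairs combine to real quadratics: (z − (3+1i))(z − (3−1i)) = z² − 6z + 10.
The resulting polynomial has degree 3 and real coefficients as required.

p(z) = z^3 -9·z^2 + 28·z -30.


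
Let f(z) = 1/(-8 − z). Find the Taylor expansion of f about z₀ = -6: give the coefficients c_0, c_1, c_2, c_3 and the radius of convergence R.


Let w = z − z₀, so z = z₀ + w.
Then -8 − z = -8 − (z₀ + w) = (-8 − z₀) − w = -2 − w.
f(z) = 1/(-2 − w) = (1/(-2)) · 1/(1 − w/(-2)) = Σ_{n≥0} w^n / (-2)^(n+1).
So c_n = 1/(-2)^(n+1):
  c_0 = 1/(-2)^1 = -1/2.
  c_1 = 1/(-2)^2 = 1/4.
  c_2 = 1/(-2)^3 = -1/8.
  c_3 = 1/(-2)^4 = 1/16.
The series is valid for |w/d| < 1, i.e. |z − z₀| < |d|.
Radius of convergence: R = |-8 − z₀| = |-2| = 2 (distance from z₀ to the singularity z = -8).

c_0 = -1/2, c_1 = 1/4, c_2 = -1/8, c_3 = 1/16; R = 2.


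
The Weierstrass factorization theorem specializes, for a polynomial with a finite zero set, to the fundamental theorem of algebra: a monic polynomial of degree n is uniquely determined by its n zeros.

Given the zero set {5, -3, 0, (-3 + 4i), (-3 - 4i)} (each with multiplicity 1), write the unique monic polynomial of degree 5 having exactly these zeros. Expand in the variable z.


The polynomial is p(z) = ∏_{α ∈ S} (z − α), where S = {5, -3, 0, (-3 + 4i), (-3 - 4i)}.
Expanding the product yields: p(z) = z^5 + 4·z^4 -2·z^3 -140·z^2 -375·z.
Note conjugate pairs combine to real quadratics: (z − (-3+4i))(z − (-3−4i)) = z² + 6z + 25.
The resulting polynomial has degree 5 and real coefficients as required.

p(z) = z^5 + 4·z^4 -2·z^3 -140·z^2 -375·z.


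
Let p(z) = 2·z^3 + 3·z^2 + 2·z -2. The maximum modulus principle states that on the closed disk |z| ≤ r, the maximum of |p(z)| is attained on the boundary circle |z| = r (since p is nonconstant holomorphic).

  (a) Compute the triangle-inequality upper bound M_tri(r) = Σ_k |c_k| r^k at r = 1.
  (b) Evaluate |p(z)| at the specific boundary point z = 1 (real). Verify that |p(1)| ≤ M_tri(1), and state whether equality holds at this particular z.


Coefficients: c_0 = -2, c_1 = 2, c_2 = 3, c_3 = 2. Radius r = 1.
Part (a). Triangle bound: M_tri(r) = Σ_k |c_k| r^k
  = |-2|·1^0 + |2|·1^1 + |3|·1^2 + |2|·1^3
  = 2 + 2 + 3 + 2 = 9.
This bounds M(r) := max_{|z|=r} |p(z)| from above; equality holds iff all terms c_k z^k can be made to align in phase at a single z on |z|=r.
Part (b). At z = 1 (real, on the circle |z| = r):
  p(1) = (-2)·1^0 + (2)·1^1 + (3)·1^2 + (2)·1^3 = 5.
  |p(1)| = 5.
Check: |p(1)| = 5 ≤ 9 = M_tri(1). ✓ Equality does not hold at z = 1 (the coefficients have mixed signs, so the terms do not all align in phase there).

M_tri(1) = 9; |p(1)| = 5; equality at z=1: no.


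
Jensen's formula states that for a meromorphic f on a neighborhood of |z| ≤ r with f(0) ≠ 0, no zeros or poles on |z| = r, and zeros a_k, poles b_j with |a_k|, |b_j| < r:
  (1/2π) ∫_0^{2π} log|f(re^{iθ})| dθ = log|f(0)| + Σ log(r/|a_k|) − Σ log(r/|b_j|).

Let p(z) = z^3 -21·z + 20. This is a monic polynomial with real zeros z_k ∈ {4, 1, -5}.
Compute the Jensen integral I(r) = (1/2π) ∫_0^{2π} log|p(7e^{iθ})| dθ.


Zeros: -5, 1, 4; r = 7.
Inside |z| < r: -5, 1, 4. Outside (|z| ≥ r): ∅.
p(0) = 20, so log|p(0)| = log(20) = 2.9957.
Apply Jensen: I(r) = log|p(0)| + Σ_k log(r/|z_k|), summed over zeros inside |z| < r.
  log(r/|z_k|) for z_k = 4: log(7/4) = 0.5596
  log(r/|z_k|) for z_k = 1: log(7/1) = 1.9459
  log(r/|z_k|) for z_k = -5: log(7/5) = 0.3365
Sum over inside zeros: 2.8420.
I(r) = log|p(0)| + (inside sum) = 2.9957 + 2.8420 = 5.8377.
Closed form (all zeros inside, monic): I(r) = n·log(r) = 3·log(7) = 5.8377. ✓

I(r) ≈ 5.8377.


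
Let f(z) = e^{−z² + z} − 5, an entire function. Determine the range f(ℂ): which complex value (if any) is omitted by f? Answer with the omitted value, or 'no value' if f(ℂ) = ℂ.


Little Picard bounds the complement of f(ℂ) to at most one point.
The exponent g(z) = −z² + z is a nonconstant polynomial, hence surjective onto ℂ. So e^{g(z)} takes every value in {e^w : w ∈ ℂ} = ℂ ∖ {0}. Adding -5 shifts the range to ℂ ∖ {-5}. f omits exactly -5.

Omitted value: -5.


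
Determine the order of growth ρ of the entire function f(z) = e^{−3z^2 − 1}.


|e^{−3z^2 − 1}| = e^{Re(-3·z^2) + -1} ≤ e^{3|z|^2 + -1} = e^{3r^2 + -1} on |z| = r, so ρ ≤ 2. Choosing z on |z|=r so that -3·z^2 is real positive (always possible by picking arg z appropriately) gives |f(z)| = e^{3r^2 + -1}, matching the bound. The additive constant -1 does not affect log log M(r) ~ 2·log r. Hence ρ = 2.
Therefore ρ = 2.

Order ρ = 2.


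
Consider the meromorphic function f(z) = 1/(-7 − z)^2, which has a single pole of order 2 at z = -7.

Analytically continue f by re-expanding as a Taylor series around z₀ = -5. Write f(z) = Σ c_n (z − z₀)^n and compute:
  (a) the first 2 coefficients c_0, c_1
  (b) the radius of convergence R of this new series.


Let w = z − z₀, so z = z₀ + w.
Then -7 − z = -7 − (z₀ + w) = (-7 − z₀) − w = -2 − w.
f(z) = 1/(-2 − w)^2 = (1/(-2)^2) · (1 − w/(-2))^{−2}.
By the binomial series (1−u)^{−2} = Σ_{n≥0} C(n+1, 1) u^n for |u|<1, with u = w/(-2):
  c_n = C(n+1, 1) / (-2)^(n+2).
  c_0 = 1/(-2)^2 = 1/4.
  c_1 = 2/(-2)^3 = -1/4.
The series is valid for |w/d| < 1, i.e. |z − z₀| < |d|.
Radius of convergence: R = |-7 − z₀| = |-2| = 2 (distance from z₀ to the singularity z = -7).

c_0 = 1/4, c_1 = -1/4; R = 2.


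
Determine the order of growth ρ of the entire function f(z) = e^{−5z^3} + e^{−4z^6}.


Each summand is entire of order 3 and 6 respectively (as in the single-exponential case). The order of a sum is at most the max of the orders, so ρ ≤ 6. For the lower bound: on |z|=r choose arg z so that -4z^6 is real positive; then |e^{-4z^6}| = e^{4r^6} while |e^{-5z^3}| ≤ e^{5r^3} = o(e^{4r^6}). So |f| ≥ e^{4r^6}(1 − o(1)) and ρ ≥ 6. Hence ρ = max(3, 6) = 6.
Therefore ρ = 6.

Order ρ = 6.


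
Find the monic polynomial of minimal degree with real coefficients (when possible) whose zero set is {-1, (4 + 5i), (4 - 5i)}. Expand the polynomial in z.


The polynomial is p(z) = ∏_{α ∈ S} (z − α), where S = {-1, (4 + 5i), (4 - 5i)}.
Expanding the product yields: p(z) = z^3 -7·z^2 + 33·z + 41.
Note conjugate pairs combine to real quadratics: (z − (4+5i))(z − (4−5i)) = z² − 8z + 41.
The resulting polynomial has degree 3 and real coefficients as required.

p(z) = z^3 -7·z^2 + 33·z + 41.


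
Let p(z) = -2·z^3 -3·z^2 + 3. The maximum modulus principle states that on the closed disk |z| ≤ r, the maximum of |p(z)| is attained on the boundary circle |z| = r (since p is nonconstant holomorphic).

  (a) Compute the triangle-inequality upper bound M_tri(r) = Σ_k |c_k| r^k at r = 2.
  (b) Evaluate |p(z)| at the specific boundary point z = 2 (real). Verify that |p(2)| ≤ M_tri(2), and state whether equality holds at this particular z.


Coefficients: c_0 = 3, c_1 = 0, c_2 = -3, c_3 = -2. Radius r = 2.
Part (a). Triangle bound: M_tri(r) = Σ_k |c_k| r^k
  = |3|·2^0 + |0|·2^1 + |-3|·2^2 + |-2|·2^3
  = 3 + 0 + 12 + 16 = 31.
This bounds M(r) := max_{|z|=r} |p(z)| from above; equality holds iff all terms c_k z^k can be made to align in phase at a single z on |z|=r.
Part (b). At z = 2 (real, on the circle |z| = r):
  p(2) = (3)·2^0 + (0)·2^1 + (-3)·2^2 + (-2)·2^3 = -25.
  |p(2)| = 25.
Check: |p(2)| = 25 ≤ 31 = M_tri(2). ✓ Equality does not hold at z = 2 (the coefficients have mixed signs, so the terms do not all align in phase there).

M_tri(2) = 31; |p(2)| = 25; equality at z=2: no.


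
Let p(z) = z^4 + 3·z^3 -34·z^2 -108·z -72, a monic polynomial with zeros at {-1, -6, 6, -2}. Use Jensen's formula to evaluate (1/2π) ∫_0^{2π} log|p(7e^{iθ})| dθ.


Zeros: -6, -2, -1, 6; r = 7.
Inside |z| < r: -6, -2, -1, 6. Outside (|z| ≥ r): ∅.
p(0) = -72, so log|p(0)| = log(72) = 4.2767.
Apply Jensen: I(r) = log|p(0)| + Σ_k log(r/|z_k|), summed over zeros inside |z| < r.
  log(r/|z_k|) for z_k = -1: log(7/1) = 1.9459
  log(r/|z_k|) for z_k = -6: log(7/6) = 0.1542
  log(r/|z_k|) for z_k = 6: log(7/6) = 0.1542
  log(r/|z_k|) for z_k = -2: log(7/2) = 1.2528
Sum over inside zeros: 3.5070.
I(r) = log|p(0)| + (inside sum) = 4.2767 + 3.5070 = 7.7836.
Closed form (all zeros inside, monic): I(r) = n·log(r) = 4·log(7) = 7.7836. ✓

I(r) ≈ 7.7836.


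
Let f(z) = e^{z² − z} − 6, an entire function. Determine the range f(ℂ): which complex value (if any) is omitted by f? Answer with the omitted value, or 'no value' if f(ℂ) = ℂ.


Little Picard bounds the complement of f(ℂ) to at most one point.
The exponent g(z) = z² − z is a nonconstant polynomial, hence surjective onto ℂ. So e^{g(z)} takes every value in {e^w : w ∈ ℂ} = ℂ ∖ {0}. Adding -6 shifts the range to ℂ ∖ {-6}. f omits exactly -6.

Omitted value: -6.


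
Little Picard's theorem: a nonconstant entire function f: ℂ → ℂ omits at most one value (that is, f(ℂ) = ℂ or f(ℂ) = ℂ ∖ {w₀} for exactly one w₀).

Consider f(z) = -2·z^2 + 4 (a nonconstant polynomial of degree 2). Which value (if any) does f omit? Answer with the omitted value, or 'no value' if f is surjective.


Little Picard bounds the complement of f(ℂ) to at most one point.
For every w ∈ ℂ, the equation p(z) − w = 0 is a nonconstant polynomial in z and hence has at least one root by the fundamental theorem of algebra. So p is surjective onto ℂ, omitting no value.

Omitted value: no value.


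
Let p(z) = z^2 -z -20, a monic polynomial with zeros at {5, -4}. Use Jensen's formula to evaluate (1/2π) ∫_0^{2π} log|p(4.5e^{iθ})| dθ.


Zeros: -4, 5; r = 4.5.
Inside |z| < r: -4. Outside (|z| ≥ r): 5.
p(0) = -20, so log|p(0)| = log(20) = 2.9957.
Apply Jensen: I(r) = log|p(0)| + Σ_k log(r/|z_k|), summed over zeros inside |z| < r.
  log(r/|z_k|) for z_k = -4: log(4.5/4) = 0.1178
  Outside zeros (5) contribute nothing to the Jensen sum.
Sum over inside zeros: 0.1178.
I(r) = log|p(0)| + (inside sum) = 2.9957 + 0.1178 = 3.1135.
Note: since some zeros are outside |z| ≤ r, the simplified n·log(r) form does NOT apply — only the inside zeros contribute.

I(r) ≈ 3.1135.


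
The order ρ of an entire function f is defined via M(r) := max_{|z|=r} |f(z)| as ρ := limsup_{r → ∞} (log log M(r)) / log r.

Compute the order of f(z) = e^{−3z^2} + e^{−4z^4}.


Each summand is entire of order 2 and 4 respectively (as in the single-exponential case). The order of a sum is at most the max of the orders, so ρ ≤ 4. For the lower bound: on |z|=r choose arg z so that -4z^4 is real positive; then |e^{-4z^4}| = e^{4r^4} while |e^{-3z^2}| ≤ e^{3r^2} = o(e^{4r^4}). So |f| ≥ e^{4r^4}(1 − o(1)) and ρ ≥ 4. Hence ρ = max(2, 4) = 4.
Therefore ρ = 4.

Order ρ = 4.


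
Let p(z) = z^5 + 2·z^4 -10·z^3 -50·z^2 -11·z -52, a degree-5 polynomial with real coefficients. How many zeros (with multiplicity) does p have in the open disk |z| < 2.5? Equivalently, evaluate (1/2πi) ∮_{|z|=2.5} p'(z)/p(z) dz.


The zeros of p are: (-3 + 2i), (-3 - 2i), 4, (0 + 1i), (0 - 1i).
Their magnitudes are: 3.606, 3.606, 4, 1, 1.
Zeros with |z| < R = 2.5: (0 + 1i), (0 - 1i).
Count = 2.
By the argument principle, (1/2πi) ∮_{|z|=R} p'(z)/p(z) dz equals exactly this count.

Number of zeros inside |z| < 2.5: 2.


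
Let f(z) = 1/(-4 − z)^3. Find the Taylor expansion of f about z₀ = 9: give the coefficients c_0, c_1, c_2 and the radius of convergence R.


Let w = z − z₀, so z = z₀ + w.
Then -4 − z = -4 − (z₀ + w) = (-4 − z₀) − w = -13 − w.
f(z) = 1/(-13 − w)^3 = (1/(-13)^3) · (1 − w/(-13))^{−3}.
By the binomial series (1−u)^{−3} = Σ_{n≥0} C(n+2, 2) u^n for |u|<1, with u = w/(-13):
  c_n = C(n+2, 2) / (-13)^(n+3).
  c_0 = 1/(-13)^3 = -1/2197.
  c_1 = 3/(-13)^4 = 3/28561.
  c_2 = 6/(-13)^5 = -6/371293.
The series is valid for |w/d| < 1, i.e. |z − z₀| < |d|.
Radius of convergence: R = |-4 − z₀| = |-13| = 13 (distance from z₀ to the singularity z = -4).

c_0 = -1/2197, c_1 = 3/28561, c_2 = -6/371293; R = 13.


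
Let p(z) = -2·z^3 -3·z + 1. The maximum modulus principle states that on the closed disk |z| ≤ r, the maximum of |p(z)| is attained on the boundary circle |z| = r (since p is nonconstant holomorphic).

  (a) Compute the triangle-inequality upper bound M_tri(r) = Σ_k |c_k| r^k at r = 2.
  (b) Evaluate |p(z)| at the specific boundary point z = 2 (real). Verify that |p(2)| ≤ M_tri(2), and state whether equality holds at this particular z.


Coefficients: c_0 = 1, c_1 = -3, c_2 = 0, c_3 = -2. Radius r = 2.
Part (a). Triangle bound: M_tri(r) = Σ_k |c_k| r^k
  = |1|·2^0 + |-3|·2^1 + |0|·2^2 + |-2|·2^3
  = 1 + 6 + 0 + 16 = 23.
This bounds M(r) := max_{|z|=r} |p(z)| from above; equality holds iff all terms c_k z^k can be made to align in phase at a single z on |z|=r.
Part (b). At z = 2 (real, on the circle |z| = r):
  p(2) = (1)·2^0 + (-3)·2^1 + (0)·2^2 + (-2)·2^3 = -21.
  |p(2)| = 21.
Check: |p(2)| = 21 ≤ 23 = M_tri(2). ✓ Equality does not hold at z = 2 (the coefficients have mixed signs, so the terms do not all align in phase there).

M_tri(2) = 23; |p(2)| = 21; equality at z=2: no.


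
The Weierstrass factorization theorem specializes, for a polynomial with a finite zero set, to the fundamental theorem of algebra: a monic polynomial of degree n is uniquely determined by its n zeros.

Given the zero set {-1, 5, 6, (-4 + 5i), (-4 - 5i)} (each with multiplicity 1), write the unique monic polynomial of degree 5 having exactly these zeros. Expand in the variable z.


The polynomial is p(z) = ∏_{α ∈ S} (z − α), where S = {-1, 5, 6, (-4 + 5i), (-4 - 5i)}.
Expanding the product yields: p(z) = z^5 -2·z^4 -20·z^3 -228·z^2 + 1019·z + 1230.
Note conjugate pairs combine to real quadratics: (z − (-4+5i))(z − (-4−5i)) = z² + 8z + 41.
The resulting polynomial has degree 5 and real coefficients as required.

p(z) = z^5 -2·z^4 -20·z^3 -228·z^2 + 1019·z + 1230.


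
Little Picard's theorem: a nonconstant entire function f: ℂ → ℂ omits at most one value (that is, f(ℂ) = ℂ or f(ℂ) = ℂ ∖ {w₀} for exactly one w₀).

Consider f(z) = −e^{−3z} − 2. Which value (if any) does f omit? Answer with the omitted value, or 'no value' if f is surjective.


Little Picard bounds the complement of f(ℂ) to at most one point.
e^{−3z} is never zero on ℂ, so -1·e^{−3z} takes every value in ℂ ∖ {0}. Adding -2 shifts the range to ℂ ∖ {-2}. Thus f omits exactly the value -2.

Omitted value: -2.


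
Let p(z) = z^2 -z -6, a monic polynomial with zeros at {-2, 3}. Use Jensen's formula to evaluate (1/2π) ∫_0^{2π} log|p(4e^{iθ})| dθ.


Zeros: -2, 3; r = 4.
Inside |z| < r: -2, 3. Outside (|z| ≥ r): ∅.
p(0) = -6, so log|p(0)| = log(6) = 1.7918.
Apply Jensen: I(r) = log|p(0)| + Σ_k log(r/|z_k|), summed over zeros inside |z| < r.
  log(r/|z_k|) for z_k = -2: log(4/2) = 0.6931
  log(r/|z_k|) for z_k = 3: log(4/3) = 0.2877
Sum over inside zeros: 0.9808.
I(r) = log|p(0)| + (inside sum) = 1.7918 + 0.9808 = 2.7726.
Closed form (all zeros inside, monic): I(r) = n·log(r) = 2·log(4) = 2.7726. ✓

I(r) ≈ 2.7726.


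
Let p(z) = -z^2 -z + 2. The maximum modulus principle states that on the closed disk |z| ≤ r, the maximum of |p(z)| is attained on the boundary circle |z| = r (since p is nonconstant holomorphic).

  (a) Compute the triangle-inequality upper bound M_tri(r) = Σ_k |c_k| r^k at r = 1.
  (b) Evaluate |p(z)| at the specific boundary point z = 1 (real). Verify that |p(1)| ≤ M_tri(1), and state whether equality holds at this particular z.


Coefficients: c_0 = 2, c_1 = -1, c_2 = -1. Radius r = 1.
Part (a). Triangle bound: M_tri(r) = Σ_k |c_k| r^k
  = |2|·1^0 + |-1|·1^1 + |-1|·1^2
  = 2 + 1 + 1 = 4.
This bounds M(r) := max_{|z|=r} |p(z)| from above; equality holds iff all terms c_k z^k can be made to align in phase at a single z on |z|=r.
Part (b). At z = 1 (real, on the circle |z| = r):
  p(1) = (2)·1^0 + (-1)·1^1 + (-1)·1^2 = 0.
  |p(1)| = 0.
Check: |p(1)| = 0 ≤ 4 = M_tri(1). ✓ Equality does not hold at z = 1 (the coefficients have mixed signs, so the terms do not all align in phase there).

M_tri(1) = 4; |p(1)| = 0; equality at z=1: no.


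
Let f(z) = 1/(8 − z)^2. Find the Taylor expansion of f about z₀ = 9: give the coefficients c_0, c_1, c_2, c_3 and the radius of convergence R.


Let w = z − z₀, so z = z₀ + w.
Then 8 − z = 8 − (z₀ + w) = (8 − z₀) − w = -1 − w.
f(z) = 1/(-1 − w)^2 = (1/(-1)^2) · (1 − w/(-1))^{−2}.
By the binomial series (1−u)^{−2} = Σ_{n≥0} C(n+1, 1) u^n for |u|<1, with u = w/(-1):
  c_n = C(n+1, 1) / (-1)^(n+2).
  c_0 = 1/(-1)^2 = 1.
  c_1 = 2/(-1)^3 = -2.
  c_2 = 3/(-1)^4 = 3.
  c_3 = 4/(-1)^5 = -4.
The series is valid for |w/d| < 1, i.e. |z − z₀| < |d|.
Radius of convergence: R = |8 − z₀| = |-1| = 1 (distance from z₀ to the singularity z = 8).

c_0 = 1, c_1 = -2, c_2 = 3, c_3 = -4; R = 1.


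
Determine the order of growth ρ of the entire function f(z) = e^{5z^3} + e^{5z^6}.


Each summand is entire of order 3 and 6 respectively (as in the single-exponential case). The order of a sum is at most the max of the orders, so ρ ≤ 6. For the lower bound: on |z|=r choose arg z so that 5z^6 is real positive; then |e^{5z^6}| = e^{5r^6} while |e^{5z^3}| ≤ e^{5r^3} = o(e^{5r^6}). So |f| ≥ e^{5r^6}(1 − o(1)) and ρ ≥ 6. Hence ρ = max(3, 6) = 6.
Therefore ρ = 6.

Order ρ = 6.


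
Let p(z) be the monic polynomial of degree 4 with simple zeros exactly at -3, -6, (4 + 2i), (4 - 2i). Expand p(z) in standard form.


The polynomial is p(z) = ∏_{α ∈ S} (z − α), where S = {-3, -6, (4 + 2i), (4 - 2i)}.
Expanding the product yields: p(z) = z^4 + z^3 -34·z^2 + 36·z + 360.
Note conjugate pairs combine to real quadratics: (z − (4+2i))(z − (4−2i)) = z² − 8z + 20.
The resulting polynomial has degree 4 and real coefficients as required.

p(z) = z^4 + z^3 -34·z^2 + 36·z + 360.


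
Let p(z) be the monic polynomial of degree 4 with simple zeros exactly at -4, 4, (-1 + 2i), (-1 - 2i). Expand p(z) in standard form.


The polynomial is p(z) = ∏_{α ∈ S} (z − α), where S = {-4, 4, (-1 + 2i), (-1 - 2i)}.
Expanding the product yields: p(z) = z^4 + 2·z^3 -11·z^2 -32·z -80.
Note conjugate pairs combine to real quadratics: (z − (-1+2i))(z − (-1−2i)) = z² + 2z + 5.
The resulting polynomial has degree 4 and real coefficients as required.

p(z) = z^4 + 2·z^3 -11·z^2 -32·z -80.


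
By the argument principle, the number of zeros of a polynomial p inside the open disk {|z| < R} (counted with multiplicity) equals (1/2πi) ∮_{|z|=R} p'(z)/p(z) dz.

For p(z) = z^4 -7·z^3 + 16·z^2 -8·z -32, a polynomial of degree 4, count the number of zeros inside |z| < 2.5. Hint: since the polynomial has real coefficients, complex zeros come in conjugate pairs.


The zeros of p are: (2 + 2i), (2 - 2i), -1, 4.
Their magnitudes are: 2.828, 2.828, 1, 4.
Zeros with |z| < R = 2.5: -1.
Count = 1.
By the argument principle, (1/2πi) ∮_{|z|=R} p'(z)/p(z) dz equals exactly this count.

Number of zeros inside |z| < 2.5: 1.


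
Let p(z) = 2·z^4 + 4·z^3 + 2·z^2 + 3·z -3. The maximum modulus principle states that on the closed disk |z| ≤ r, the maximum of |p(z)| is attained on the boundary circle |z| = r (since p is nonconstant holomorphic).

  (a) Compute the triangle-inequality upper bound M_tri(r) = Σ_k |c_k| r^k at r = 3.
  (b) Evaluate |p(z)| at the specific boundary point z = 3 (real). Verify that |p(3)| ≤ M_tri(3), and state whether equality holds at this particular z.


Coefficients: c_0 = -3, c_1 = 3, c_2 = 2, c_3 = 4, c_4 = 2. Radius r = 3.
Part (a). Triangle bound: M_tri(r) = Σ_k |c_k| r^k
  = |-3|·3^0 + |3|·3^1 + |2|·3^2 + |4|·3^3 + |2|·3^4
  = 3 + 9 + 18 + 108 + 162 = 300.
This bounds M(r) := max_{|z|=r} |p(z)| from above; equality holds iff all terms c_k z^k can be made to align in phase at a single z on |z|=r.
Part (b). At z = 3 (real, on the circle |z| = r):
  p(3) = (-3)·3^0 + (3)·3^1 + (2)·3^2 + (4)·3^3 + (2)·3^4 = 294.
  |p(3)| = 294.
Check: |p(3)| = 294 ≤ 300 = M_tri(3). ✓ Equality does not hold at z = 3 (the coefficients have mixed signs, so the terms do not all align in phase there).

M_tri(3) = 300; |p(3)| = 294; equality at z=3: no.


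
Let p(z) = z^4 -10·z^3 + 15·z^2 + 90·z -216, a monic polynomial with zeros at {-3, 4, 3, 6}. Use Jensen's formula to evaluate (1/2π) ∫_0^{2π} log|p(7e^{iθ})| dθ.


Zeros: -3, 3, 4, 6; r = 7.
Inside |z| < r: -3, 3, 4, 6. Outside (|z| ≥ r): ∅.
p(0) = -216, so log|p(0)| = log(216) = 5.3753.
Apply Jensen: I(r) = log|p(0)| + Σ_k log(r/|z_k|), summed over zeros inside |z| < r.
  log(r/|z_k|) for z_k = -3: log(7/3) = 0.8473
  log(r/|z_k|) for z_k = 4: log(7/4) = 0.5596
  log(r/|z_k|) for z_k = 3: log(7/3) = 0.8473
  log(r/|z_k|) for z_k = 6: log(7/6) = 0.1542
Sum over inside zeros: 2.4084.
I(r) = log|p(0)| + (inside sum) = 5.3753 + 2.4084 = 7.7836.
Closed form (all zeros inside, monic): I(r) = n·log(r) = 4·log(7) = 7.7836. ✓

I(r) ≈ 7.7836.


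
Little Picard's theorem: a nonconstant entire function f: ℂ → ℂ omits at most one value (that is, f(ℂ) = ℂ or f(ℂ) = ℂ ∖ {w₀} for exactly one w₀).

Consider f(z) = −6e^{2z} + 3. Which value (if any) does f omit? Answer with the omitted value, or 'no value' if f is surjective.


Little Picard bounds the complement of f(ℂ) to at most one point.
e^{2z} is never zero on ℂ, so -6·e^{2z} takes every value in ℂ ∖ {0}. Adding 3 shifts the range to ℂ ∖ {3}. Thus f omits exactly the value 3.

Omitted value: 3.


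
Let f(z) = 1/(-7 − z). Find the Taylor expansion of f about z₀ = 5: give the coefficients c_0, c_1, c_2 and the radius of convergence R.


Let w = z − z₀, so z = z₀ + w.
Then -7 − z = -7 − (z₀ + w) = (-7 − z₀) − w = -12 − w.
f(z) = 1/(-12 − w) = (1/(-12)) · 1/(1 − w/(-12)) = Σ_{n≥0} w^n / (-12)^(n+1).
So c_n = 1/(-12)^(n+1):
  c_0 = 1/(-12)^1 = -1/12.
  c_1 = 1/(-12)^2 = 1/144.
  c_2 = 1/(-12)^3 = -1/1728.
The series is valid for |w/d| < 1, i.e. |z − z₀| < |d|.
Radius of convergence: R = |-7 − z₀| = |-12| = 12 (distance from z₀ to the singularity z = -7).

c_0 = -1/12, c_1 = 1/144, c_2 = -1/1728; R = 12.


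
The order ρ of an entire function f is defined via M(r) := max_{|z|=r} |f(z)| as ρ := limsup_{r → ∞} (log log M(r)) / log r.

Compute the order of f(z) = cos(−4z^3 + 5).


Write cos(w) = (e^{iw} ± e^{−iw})/(2 or 2i), so |cos(w)| ≤ e^{|w|}. With w = −4z^3 + 5, |w| ≤ 4r^3 + 5 on |z|=r, giving M(r) ≤ e^{4r^3 + 5} and ρ ≤ 3. For the lower bound, choose z on |z|=r with -4z^3 purely imaginary of modulus 4r^3; then |cos(−4z^3 + 5)| grows like e^{4r^3}/2, so ρ ≥ 3. Hence ρ = 3.
Therefore ρ = 3.

Order ρ = 3.


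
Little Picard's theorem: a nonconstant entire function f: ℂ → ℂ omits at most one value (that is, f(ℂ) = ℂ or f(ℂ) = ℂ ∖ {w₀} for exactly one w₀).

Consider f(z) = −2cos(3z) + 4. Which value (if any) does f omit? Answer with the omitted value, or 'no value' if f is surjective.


Little Picard bounds the complement of f(ℂ) to at most one point.
cos is entire and surjective onto ℂ: for every w ∈ ℂ, cos(ζ) = w has a solution ζ ∈ ℂ (e.g., via the complex inverse arccos). With ζ = 3z this gives z = ζ/(3). Then -2·cos(3z) takes every value in -2·ℂ = ℂ, and adding 4 is a bijection of ℂ. So f is surjective and omits no value. (Note: only on the real line is cos bounded by [−1, 1].)

Omitted value: no value.


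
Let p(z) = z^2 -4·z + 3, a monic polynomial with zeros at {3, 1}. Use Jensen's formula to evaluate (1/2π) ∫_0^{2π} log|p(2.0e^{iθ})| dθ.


Zeros: 1, 3; r = 2.0.
Inside |z| < r: 1. Outside (|z| ≥ r): 3.
p(0) = 3, so log|p(0)| = log(3) = 1.0986.
Apply Jensen: I(r) = log|p(0)| + Σ_k log(r/|z_k|), summed over zeros inside |z| < r.
  log(r/|z_k|) for z_k = 1: log(2.0/1) = 0.6931
  Outside zeros (3) contribute nothing to the Jensen sum.
Sum over inside zeros: 0.6931.
I(r) = log|p(0)| + (inside sum) = 1.0986 + 0.6931 = 1.7918.
Note: since some zeros are outside |z| ≤ r, the simplified n·log(r) form does NOT apply — only the inside zeros contribute.

I(r) ≈ 1.7918.


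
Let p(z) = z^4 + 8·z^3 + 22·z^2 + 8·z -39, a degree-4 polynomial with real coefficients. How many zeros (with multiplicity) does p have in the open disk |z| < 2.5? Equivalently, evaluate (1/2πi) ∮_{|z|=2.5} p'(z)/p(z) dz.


The zeros of p are: (-3 + 2i), (-3 - 2i), -3, 1.
Their magnitudes are: 3.606, 3.606, 3, 1.
Zeros with |z| < R = 2.5: 1.
Count = 1.
By the argument principle, (1/2πi) ∮_{|z|=R} p'(z)/p(z) dz equals exactly this count.

Number of zeros inside |z| < 2.5: 1.


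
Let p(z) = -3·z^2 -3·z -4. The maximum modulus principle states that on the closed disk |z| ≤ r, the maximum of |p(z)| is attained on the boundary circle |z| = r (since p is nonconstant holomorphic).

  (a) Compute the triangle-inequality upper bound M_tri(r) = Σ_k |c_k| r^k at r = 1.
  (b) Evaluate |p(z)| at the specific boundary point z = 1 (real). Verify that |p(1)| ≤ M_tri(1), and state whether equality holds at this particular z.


Coefficients: c_0 = -4, c_1 = -3, c_2 = -3. Radius r = 1.
Part (a). Triangle bound: M_tri(r) = Σ_k |c_k| r^k
  = |-4|·1^0 + |-3|·1^1 + |-3|·1^2
  = 4 + 3 + 3 = 10.
This bounds M(r) := max_{|z|=r} |p(z)| from above; equality holds iff all terms c_k z^k can be made to align in phase at a single z on |z|=r.
Part (b). At z = 1 (real, on the circle |z| = r):
  p(1) = (-4)·1^0 + (-3)·1^1 + (-3)·1^2 = -10.
  |p(1)| = 10.
Since all nonzero coefficients share the same sign, |p(1)| = 10 = M_tri(1); the triangle bound is attained at z = 1, so in fact M(r) = 10.

M_tri(1) = 10; |p(1)| = 10; equality at z=1: yes.


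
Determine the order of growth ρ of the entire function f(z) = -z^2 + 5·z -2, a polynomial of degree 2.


|f(z)| ≤ Σ|c_k|·r^k = O(r^2) as r → ∞. Polynomial growth is O(e^{r^ε}) for every ε > 0 (since r^2/e^{r^ε} → 0), so ρ ≤ ε for all ε > 0, i.e. ρ = 0. Every nonconstant polynomial has order 0.
Therefore ρ = 0.

Order ρ = 0.


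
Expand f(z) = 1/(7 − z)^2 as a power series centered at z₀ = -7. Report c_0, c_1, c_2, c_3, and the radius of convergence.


Let w = z − z₀, so z = z₀ + w.
Then 7 − z = 7 − (z₀ + w) = (7 − z₀) − w = 14 − w.
f(z) = 1/(14 − w)^2 = (1/(14)^2) · (1 − w/(14))^{−2}.
By the binomial series (1−u)^{−2} = Σ_{n≥0} C(n+1, 1) u^n for |u|<1, with u = w/(14):
  c_n = C(n+1, 1) / (14)^(n+2).
  c_0 = 1/(14)^2 = 1/196.
  c_1 = 2/(14)^3 = 1/1372.
  c_2 = 3/(14)^4 = 3/38416.
  c_3 = 4/(14)^5 = 1/134456.
The series is valid for |w/d| < 1, i.e. |z − z₀| < |d|.
Radius of convergence: R = |7 − z₀| = |14| = 14 (distance from z₀ to the singularity z = 7).

c_0 = 1/196, c_1 = 1/1372, c_2 = 3/38416, c_3 = 1/134456; R = 14.


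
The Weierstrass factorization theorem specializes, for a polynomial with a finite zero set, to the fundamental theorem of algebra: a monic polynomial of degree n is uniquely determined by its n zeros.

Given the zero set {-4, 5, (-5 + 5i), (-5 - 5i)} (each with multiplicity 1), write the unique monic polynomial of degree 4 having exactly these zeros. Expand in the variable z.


The polynomial is p(z) = ∏_{α ∈ S} (z − α), where S = {-4, 5, (-5 + 5i), (-5 - 5i)}.
Expanding the product yields: p(z) = z^4 + 9·z^3 + 20·z^2 -250·z -1000.
Note conjugate pairs combine to real quadratics: (z − (-5+5i))(z − (-5−5i)) = z² + 10z + 50.
The resulting polynomial has degree 4 and real coefficients as required.

p(z) = z^4 + 9·z^3 + 20·z^2 -250·z -1000.


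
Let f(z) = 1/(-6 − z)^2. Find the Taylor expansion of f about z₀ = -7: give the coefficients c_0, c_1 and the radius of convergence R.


Let w = z − z₀, so z = z₀ + w.
Then -6 − z = -6 − (z₀ + w) = (-6 − z₀) − w = 1 − w.
f(z) = 1/(1 − w)^2 = (1/(1)^2) · (1 − w/(1))^{−2}.
By the binomial series (1−u)^{−2} = Σ_{n≥0} C(n+1, 1) u^n for |u|<1, with u = w/(1):
  c_n = C(n+1, 1) / (1)^(n+2).
  c_0 = 1/(1)^2 = 1.
  c_1 = 2/(1)^3 = 2.
The series is valid for |w/d| < 1, i.e. |z − z₀| < |d|.
Radius of convergence: R = |-6 − z₀| = |1| = 1 (distance from z₀ to the singularity z = -6).

c_0 = 1, c_1 = 2; R = 1.


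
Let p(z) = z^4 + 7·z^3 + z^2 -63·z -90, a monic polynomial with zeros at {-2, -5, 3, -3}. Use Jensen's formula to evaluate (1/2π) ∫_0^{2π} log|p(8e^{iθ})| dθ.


Zeros: -5, -3, -2, 3; r = 8.
Inside |z| < r: -5, -3, -2, 3. Outside (|z| ≥ r): ∅.
p(0) = -90, so log|p(0)| = log(90) = 4.4998.
Apply Jensen: I(r) = log|p(0)| + Σ_k log(r/|z_k|), summed over zeros inside |z| < r.
  log(r/|z_k|) for z_k = -2: log(8/2) = 1.3863
  log(r/|z_k|) for z_k = -5: log(8/5) = 0.4700
  log(r/|z_k|) for z_k = 3: log(8/3) = 0.9808
  log(r/|z_k|) for z_k = -3: log(8/3) = 0.9808
Sum over inside zeros: 3.8180.
I(r) = log|p(0)| + (inside sum) = 4.4998 + 3.8180 = 8.3178.
Closed form (all zeros inside, monic): I(r) = n·log(r) = 4·log(8) = 8.3178. ✓

I(r) ≈ 8.3178.


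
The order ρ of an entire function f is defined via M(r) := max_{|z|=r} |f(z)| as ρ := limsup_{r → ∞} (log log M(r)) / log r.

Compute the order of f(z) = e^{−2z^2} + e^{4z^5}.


Each summand is entire of order 2 and 5 respectively (as in the single-exponential case). The order of a sum is at most the max of the orders, so ρ ≤ 5. For the lower bound: on |z|=r choose arg z so that 4z^5 is real positive; then |e^{4z^5}| = e^{4r^5} while |e^{-2z^2}| ≤ e^{2r^2} = o(e^{4r^5}). So |f| ≥ e^{4r^5}(1 − o(1)) and ρ ≥ 5. Hence ρ = max(2, 5) = 5.
Therefore ρ = 5.

Order ρ = 5.


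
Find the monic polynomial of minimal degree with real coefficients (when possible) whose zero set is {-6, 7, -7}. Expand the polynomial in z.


The polynomial is p(z) = ∏_{α ∈ S} (z − α), where S = {-6, 7, -7}.
Expanding the product yields: p(z) = z^3 + 6·z^2 -49·z -294.
The resulting polynomial has degree 3 and real coefficients as required.

p(z) = z^3 + 6·z^2 -49·z -294.


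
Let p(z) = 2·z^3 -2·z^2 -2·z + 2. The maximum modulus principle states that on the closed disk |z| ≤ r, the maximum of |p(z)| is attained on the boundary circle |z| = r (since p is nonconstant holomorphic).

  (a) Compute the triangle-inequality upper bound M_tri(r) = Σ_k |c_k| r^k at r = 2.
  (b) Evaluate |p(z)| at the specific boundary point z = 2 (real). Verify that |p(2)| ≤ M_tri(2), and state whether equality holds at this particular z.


Coefficients: c_0 = 2, c_1 = -2, c_2 = -2, c_3 = 2. Radius r = 2.
Part (a). Triangle bound: M_tri(r) = Σ_k |c_k| r^k
  = |2|·2^0 + |-2|·2^1 + |-2|·2^2 + |2|·2^3
  = 2 + 4 + 8 + 16 = 30.
This bounds M(r) := max_{|z|=r} |p(z)| from above; equality holds iff all terms c_k z^k can be made to align in phase at a single z on |z|=r.
Part (b). At z = 2 (real, on the circle |z| = r):
  p(2) = (2)·2^0 + (-2)·2^1 + (-2)·2^2 + (2)·2^3 = 6.
  |p(2)| = 6.
Check: |p(2)| = 6 ≤ 30 = M_tri(2). ✓ Equality does not hold at z = 2 (the coefficients have mixed signs, so the terms do not all align in phase there).

M_tri(2) = 30; |p(2)| = 6; equality at z=2: no.


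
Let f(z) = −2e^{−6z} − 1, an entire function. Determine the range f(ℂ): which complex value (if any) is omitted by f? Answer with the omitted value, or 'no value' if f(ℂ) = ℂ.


Little Picard bounds the complement of f(ℂ) to at most one point.
e^{−6z} is never zero on ℂ, so -2·e^{−6z} takes every value in ℂ ∖ {0}. Adding -1 shifts the range to ℂ ∖ {-1}. Thus f omits exactly the value -1.

Omitted value: -1.


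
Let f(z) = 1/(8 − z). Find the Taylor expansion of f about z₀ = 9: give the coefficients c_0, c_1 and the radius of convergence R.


Let w = z − z₀, so z = z₀ + w.
Then 8 − z = 8 − (z₀ + w) = (8 − z₀) − w = -1 − w.
f(z) = 1/(-1 − w) = (1/(-1)) · 1/(1 − w/(-1)) = Σ_{n≥0} w^n / (-1)^(n+1).
So c_n = 1/(-1)^(n+1):
  c_0 = 1/(-1)^1 = -1.
  c_1 = 1/(-1)^2 = 1.
The series is valid for |w/d| < 1, i.e. |z − z₀| < |d|.
Radius of convergence: R = |8 − z₀| = |-1| = 1 (distance from z₀ to the singularity z = 8).

c_0 = -1, c_1 = 1; R = 1.


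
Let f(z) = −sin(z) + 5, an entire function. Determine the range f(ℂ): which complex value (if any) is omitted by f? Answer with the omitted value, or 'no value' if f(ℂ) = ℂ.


Little Picard bounds the complement of f(ℂ) to at most one point.
sin is entire and surjective onto ℂ: for every w ∈ ℂ, sin(ζ) = w has a solution ζ ∈ ℂ (e.g., via the complex inverse arcsin). With ζ = z this gives z = ζ/(1). Then -1·sin(z) takes every value in -1·ℂ = ℂ, and adding 5 is a bijection of ℂ. So f is surjective and omits no value. (Note: only on the real line is sin bounded by [−1, 1].)

Omitted value: no value.


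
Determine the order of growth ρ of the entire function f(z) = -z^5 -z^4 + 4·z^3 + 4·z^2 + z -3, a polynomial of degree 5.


|f(z)| ≤ Σ|c_k|·r^k = O(r^5) as r → ∞. Polynomial growth is O(e^{r^ε}) for every ε > 0 (since r^5/e^{r^ε} → 0), so ρ ≤ ε for all ε > 0, i.e. ρ = 0. Every nonconstant polynomial has order 0.
Therefore ρ = 0.

Order ρ = 0.


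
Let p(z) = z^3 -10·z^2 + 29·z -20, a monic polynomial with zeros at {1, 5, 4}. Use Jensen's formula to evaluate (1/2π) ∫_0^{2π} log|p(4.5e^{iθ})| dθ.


Zeros: 1, 4, 5; r = 4.5.
Inside |z| < r: 1, 4. Outside (|z| ≥ r): 5.
p(0) = -20, so log|p(0)| = log(20) = 2.9957.
Apply Jensen: I(r) = log|p(0)| + Σ_k log(r/|z_k|), summed over zeros inside |z| < r.
  log(r/|z_k|) for z_k = 1: log(4.5/1) = 1.5041
  log(r/|z_k|) for z_k = 4: log(4.5/4) = 0.1178
  Outside zeros (5) contribute nothing to the Jensen sum.
Sum over inside zeros: 1.6219.
I(r) = log|p(0)| + (inside sum) = 2.9957 + 1.6219 = 4.6176.
Note: since some zeros are outside |z| ≤ r, the simplified n·log(r) form does NOT apply — only the inside zeros contribute.

I(r) ≈ 4.6176.


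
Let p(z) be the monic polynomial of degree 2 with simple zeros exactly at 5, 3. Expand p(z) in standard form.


The polynomial is p(z) = ∏_{α ∈ S} (z − α), where S = {5, 3}.
Expanding the product yields: p(z) = z^2 -8·z + 15.
The resulting polynomial has degree 2 and real coefficients as required.

p(z) = z^2 -8·z + 15.


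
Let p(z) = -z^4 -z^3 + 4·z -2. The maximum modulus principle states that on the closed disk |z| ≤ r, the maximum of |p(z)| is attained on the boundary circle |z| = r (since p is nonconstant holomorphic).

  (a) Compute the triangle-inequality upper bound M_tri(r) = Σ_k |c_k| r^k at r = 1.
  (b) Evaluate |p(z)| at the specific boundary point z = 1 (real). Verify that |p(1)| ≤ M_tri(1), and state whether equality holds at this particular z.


Coefficients: c_0 = -2, c_1 = 4, c_2 = 0, c_3 = -1, c_4 = -1. Radius r = 1.
Part (a). Triangle bound: M_tri(r) = Σ_k |c_k| r^k
  = |-2|·1^0 + |4|·1^1 + |0|·1^2 + |-1|·1^3 + |-1|·1^4
  = 2 + 4 + 0 + 1 + 1 = 8.
This bounds M(r) := max_{|z|=r} |p(z)| from above; equality holds iff all terms c_k z^k can be made to align in phase at a single z on |z|=r.
Part (b). At z = 1 (real, on the circle |z| = r):
  p(1) = (-2)·1^0 + (4)·1^1 + (0)·1^2 + (-1)·1^3 + (-1)·1^4 = 0.
  |p(1)| = 0.
Check: |p(1)| = 0 ≤ 8 = M_tri(1). ✓ Equality does not hold at z = 1 (the coefficients have mixed signs, so the terms do not all align in phase there).

M_tri(1) = 8; |p(1)| = 0; equality at z=1: no.


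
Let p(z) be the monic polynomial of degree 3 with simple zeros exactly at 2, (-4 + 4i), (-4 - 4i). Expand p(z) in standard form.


The polynomial is p(z) = ∏_{α ∈ S} (z − α), where S = {2, (-4 + 4i), (-4 - 4i)}.
Expanding the product yields: p(z) = z^3 + 6·z^2 + 16·z -64.
Note conjugate pairs combine to real quadratics: (z − (-4+4i))(z − (-4−4i)) = z² + 8z + 32.
The resulting polynomial has degree 3 and real coefficients as required.

p(z) = z^3 + 6·z^2 + 16·z -64.


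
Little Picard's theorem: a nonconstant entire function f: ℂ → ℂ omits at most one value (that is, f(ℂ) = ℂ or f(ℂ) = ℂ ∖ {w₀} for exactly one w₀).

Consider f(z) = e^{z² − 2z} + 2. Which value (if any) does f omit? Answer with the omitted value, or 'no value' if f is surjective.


Little Picard bounds the complement of f(ℂ) to at most one point.
The exponent g(z) = z² − 2z is a nonconstant polynomial, hence surjective onto ℂ. So e^{g(z)} takes every value in {e^w : w ∈ ℂ} = ℂ ∖ {0}. Adding 2 shifts the range to ℂ ∖ {2}. f omits exactly 2.

Omitted value: 2.


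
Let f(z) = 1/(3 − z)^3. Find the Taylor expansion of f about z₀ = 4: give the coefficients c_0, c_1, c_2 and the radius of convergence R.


Let w = z − z₀, so z = z₀ + w.
Then 3 − z = 3 − (z₀ + w) = (3 − z₀) − w = -1 − w.
f(z) = 1/(-1 − w)^3 = (1/(-1)^3) · (1 − w/(-1))^{−3}.
By the binomial series (1−u)^{−3} = Σ_{n≥0} C(n+2, 2) u^n for |u|<1, with u = w/(-1):
  c_n = C(n+2, 2) / (-1)^(n+3).
  c_0 = 1/(-1)^3 = -1.
  c_1 = 3/(-1)^4 = 3.
  c_2 = 6/(-1)^5 = -6.
The series is valid for |w/d| < 1, i.e. |z − z₀| < |d|.
Radius of convergence: R = |3 − z₀| = |-1| = 1 (distance from z₀ to the singularity z = 3).

c_0 = -1, c_1 = 3, c_2 = -6; R = 1.


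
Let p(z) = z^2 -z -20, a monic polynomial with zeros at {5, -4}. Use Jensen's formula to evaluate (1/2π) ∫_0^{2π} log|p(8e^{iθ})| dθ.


Zeros: -4, 5; r = 8.
Inside |z| < r: -4, 5. Outside (|z| ≥ r): ∅.
p(0) = -20, so log|p(0)| = log(20) = 2.9957.
Apply Jensen: I(r) = log|p(0)| + Σ_k log(r/|z_k|), summed over zeros inside |z| < r.
  log(r/|z_k|) for z_k = 5: log(8/5) = 0.4700
  log(r/|z_k|) for z_k = -4: log(8/4) = 0.6931
Sum over inside zeros: 1.1632.
I(r) = log|p(0)| + (inside sum) = 2.9957 + 1.1632 = 4.1589.
Closed form (all zeros inside, monic): I(r) = n·log(r) = 2·log(8) = 4.1589. ✓

I(r) ≈ 4.1589.


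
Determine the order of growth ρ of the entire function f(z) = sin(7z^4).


Write sin(w) = (e^{iw} ± e^{−iw})/(2 or 2i), so |sin(w)| ≤ e^{|w|}. With w = 7z^4, |w| ≤ 7r^4 + 0 on |z|=r, giving M(r) ≤ e^{7r^4 + 0} and ρ ≤ 4. For the lower bound, choose z on |z|=r with 7z^4 purely imaginary of modulus 7r^4; then |sin(7z^4)| grows like e^{7r^4}/2, so ρ ≥ 4. Hence ρ = 4.
Therefore ρ = 4.

Order ρ = 4.


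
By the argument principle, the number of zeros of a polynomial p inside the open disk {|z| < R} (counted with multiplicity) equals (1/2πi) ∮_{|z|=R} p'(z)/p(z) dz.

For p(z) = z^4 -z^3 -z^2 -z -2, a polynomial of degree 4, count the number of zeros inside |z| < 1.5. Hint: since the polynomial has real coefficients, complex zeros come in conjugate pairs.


The zeros of p are: (0 + 1i), (0 - 1i), 2, -1.
Their magnitudes are: 1, 1, 2, 1.
Zeros with |z| < R = 1.5: (0 + 1i), (0 - 1i), -1.
Count = 3.
By the argument principle, (1/2πi) ∮_{|z|=R} p'(z)/p(z) dz equals exactly this count.

Number of zeros inside |z| < 1.5: 3.


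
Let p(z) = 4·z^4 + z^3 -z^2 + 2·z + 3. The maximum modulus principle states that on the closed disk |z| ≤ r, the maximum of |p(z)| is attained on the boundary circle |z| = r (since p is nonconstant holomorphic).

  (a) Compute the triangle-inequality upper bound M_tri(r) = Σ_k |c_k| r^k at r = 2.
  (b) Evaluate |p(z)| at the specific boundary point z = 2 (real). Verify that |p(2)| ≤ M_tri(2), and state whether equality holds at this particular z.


Coefficients: c_0 = 3, c_1 = 2, c_2 = -1, c_3 = 1, c_4 = 4. Radius r = 2.
Part (a). Triangle bound: M_tri(r) = Σ_k |c_k| r^k
  = |3|·2^0 + |2|·2^1 + |-1|·2^2 + |1|·2^3 + |4|·2^4
  = 3 + 4 + 4 + 8 + 64 = 83.
This bounds M(r) := max_{|z|=r} |p(z)| from above; equality holds iff all terms c_k z^k can be made to align in phase at a single z on |z|=r.
Part (b). At z = 2 (real, on the circle |z| = r):
  p(2) = (3)·2^0 + (2)·2^1 + (-1)·2^2 + (1)·2^3 + (4)·2^4 = 75.
  |p(2)| = 75.
Check: |p(2)| = 75 ≤ 83 = M_tri(2). ✓ Equality does not hold at z = 2 (the coefficients have mixed signs, so the terms do not all align in phase there).

M_tri(2) = 83; |p(2)| = 75; equality at z=2: no.
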